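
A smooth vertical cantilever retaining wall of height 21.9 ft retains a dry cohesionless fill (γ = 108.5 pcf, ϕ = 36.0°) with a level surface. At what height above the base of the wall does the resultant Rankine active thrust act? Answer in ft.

K_a = 0.2596.
The pressure distribution is triangular, so the resultant acts at H/3 above the base = 21.9/3 = 7.300 ft.

7.30 ft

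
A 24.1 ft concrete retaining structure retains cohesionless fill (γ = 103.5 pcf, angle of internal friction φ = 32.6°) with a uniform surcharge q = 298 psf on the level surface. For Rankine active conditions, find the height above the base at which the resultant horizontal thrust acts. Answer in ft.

8.81 ft

K_a = 0.2997.
Triangular part P₁ = ½K_aγH² = 9009 at H/3 = 8.033 ft; rectangular part P₂ = K_a q H = 2153 at H/2 = 12.05 ft.
ȳ = (P₁·8.033 + P₂·12.05)/(P₁+P₂) = 8.808 ft.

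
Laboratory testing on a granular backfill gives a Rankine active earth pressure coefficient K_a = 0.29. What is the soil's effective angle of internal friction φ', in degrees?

33.4°

K_a = tan²(45° − φ/2) ⇒ 45° − φ/2 = arctan(√0.29) = 28.30°.
φ = 2(45° − 28.30°) = 33.39°.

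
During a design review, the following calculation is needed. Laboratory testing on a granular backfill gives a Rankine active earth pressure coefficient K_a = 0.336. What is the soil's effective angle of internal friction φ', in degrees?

29.8°

K_a = tan²(45° − φ/2) ⇒ 45° − φ/2 = arctan(√0.336) = 30.10°.
φ = 2(45° − 30.10°) = 29.80°.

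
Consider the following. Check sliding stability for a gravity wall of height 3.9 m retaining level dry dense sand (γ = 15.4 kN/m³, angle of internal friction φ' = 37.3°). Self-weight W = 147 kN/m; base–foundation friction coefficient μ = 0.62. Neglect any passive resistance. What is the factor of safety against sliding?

3.17

K_a = tan²(45° − 37.3°/2) = 0.2453.
P_a = ½K_aγH² = 0.5×0.2453×15.4×3.9² = 28.73 kN/m, acting at H/3 = 1.300 m above the base.
FS_sliding = μW / P_a = 0.62×147 / 28.73 = 3.172.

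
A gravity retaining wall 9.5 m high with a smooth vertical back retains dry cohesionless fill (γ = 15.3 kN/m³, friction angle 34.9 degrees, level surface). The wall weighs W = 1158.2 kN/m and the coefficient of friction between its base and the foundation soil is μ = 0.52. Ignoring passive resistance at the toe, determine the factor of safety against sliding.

3.21

K_a = tan²(45° − 34.9°/2) = 0.2721.
P_a = ½K_aγH² = 0.5×0.2721×15.3×9.5² = 187.9 kN/m, acting at H/3 = 3.167 m above the base.
FS_sliding = μW / P_a = 0.52×1158.2 / 187.9 = 3.205.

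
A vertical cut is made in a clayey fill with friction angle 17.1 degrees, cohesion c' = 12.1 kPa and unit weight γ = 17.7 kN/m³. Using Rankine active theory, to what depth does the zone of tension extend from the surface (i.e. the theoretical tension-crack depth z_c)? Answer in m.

1.85 m

K_a = tan²(45° − 17.1°/2) = 0.5455; √K_a = 0.7386.
The active pressure is zero where K_a γ z = 2c√K_a, so z_c = 2c/(γ√K_a) = 2×12.1/(17.7×0.7386) = 1.851 m.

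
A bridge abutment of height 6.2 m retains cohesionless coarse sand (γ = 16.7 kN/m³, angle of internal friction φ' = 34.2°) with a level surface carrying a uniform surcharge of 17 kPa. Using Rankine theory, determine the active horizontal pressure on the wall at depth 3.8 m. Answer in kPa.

22.6 kPa

K_a = (1 − sin φ)/(1 + sin φ) = 0.2803.
σ_v = γz + q = 16.7 × 3.8 + 17 = 80.46 kPa.
σ_h = K_a σ_v = 0.2803 × 80.46 = 22.56 kPa.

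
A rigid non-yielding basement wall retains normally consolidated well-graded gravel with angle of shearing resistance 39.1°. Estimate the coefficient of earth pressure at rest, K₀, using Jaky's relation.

K₀ = 1 − sin φ' = 1 − sin 39.1° = 0.3693.

0.369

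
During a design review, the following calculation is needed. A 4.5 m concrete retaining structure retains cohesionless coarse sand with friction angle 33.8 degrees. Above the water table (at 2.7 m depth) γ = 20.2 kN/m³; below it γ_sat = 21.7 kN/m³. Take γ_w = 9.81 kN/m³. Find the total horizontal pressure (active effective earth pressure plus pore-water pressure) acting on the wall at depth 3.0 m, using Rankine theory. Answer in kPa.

19.5 kPa

K_a = (1 − sin φ)/(1 + sin φ) = 0.2851.
γ' = 21.7 − 9.81 = 11.89 kN/m³.
Effective vertical stress at 3.0 m: σ'_v = 20.2×2.7 + 11.89×0.300 = 58.11 kPa.
σ'_h = K_a σ'_v = 0.2851 × 58.11 = 16.57 kPa; u = γ_w × 0.300 = 2.943 kPa.
Total σ_h = 16.57 + 2.943 = 19.51 kPa.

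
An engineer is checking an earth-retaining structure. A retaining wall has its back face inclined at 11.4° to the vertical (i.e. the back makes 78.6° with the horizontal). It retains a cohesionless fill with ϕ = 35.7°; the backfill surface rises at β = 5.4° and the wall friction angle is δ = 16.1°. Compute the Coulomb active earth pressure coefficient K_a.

0.349

K_a = sin²(α+φ) / [sin²α · sin(α−δ) · (1 + √{sin(φ+δ)sin(φ−β) / (sin(α−δ)sin(α+β))})²].
With α = 78.6°, φ = 35.7°, δ = 16.1°, β = 5.4°: K_a = 0.3493.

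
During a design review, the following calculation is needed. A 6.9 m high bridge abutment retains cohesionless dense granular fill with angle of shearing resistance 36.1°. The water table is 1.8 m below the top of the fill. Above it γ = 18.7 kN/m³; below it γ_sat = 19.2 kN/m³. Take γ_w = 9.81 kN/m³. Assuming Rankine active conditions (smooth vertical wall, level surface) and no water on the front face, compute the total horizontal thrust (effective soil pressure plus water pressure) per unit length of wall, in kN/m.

211 kN/m

K_a = tan²(45° − φ/2) = 0.2585.
γ' = 19.2 − 9.81 = 9.390 kN/m³. Depth below WT = 5.1 m.
σ'_h at WT = K_a γ d_w = 8.701 kPa; at base = 8.701 + K_a γ' × 5.1 = 21.08 kPa.
P₁ (0–1.8 m) = ½×8.701×1.8 = 7.831. P₂ (1.8–6.9 m) = ½(8.701+21.08)×5.1 = 75.94.
P_w = ½ γ_w h₂² = 0.5×9.81×5.1² = 127.6. Total = 7.831+75.94+127.6 = 211.4 kN/m.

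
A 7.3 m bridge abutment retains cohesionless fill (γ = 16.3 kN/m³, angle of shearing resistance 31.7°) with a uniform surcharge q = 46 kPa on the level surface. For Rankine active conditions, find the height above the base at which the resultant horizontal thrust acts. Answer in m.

2.96 m

K_a = 0.3111.
Triangular part P₁ = ½K_aγH² = 135.1 at H/3 = 2.433 m; rectangular part P₂ = K_a q H = 104.5 at H/2 = 3.650 m.
ȳ = (P₁·2.433 + P₂·3.650)/(P₁+P₂) = 2.964 m.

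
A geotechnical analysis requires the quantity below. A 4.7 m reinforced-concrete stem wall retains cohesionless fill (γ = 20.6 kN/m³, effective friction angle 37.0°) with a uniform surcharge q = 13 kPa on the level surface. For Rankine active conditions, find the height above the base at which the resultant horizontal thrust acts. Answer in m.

1.73 m

K_a = 0.2486.
Triangular part P₁ = ½K_aγH² = 56.56 at H/3 = 1.567 m; rectangular part P₂ = K_a q H = 15.19 at H/2 = 2.350 m.
ȳ = (P₁·1.567 + P₂·2.350)/(P₁+P₂) = 1.732 m.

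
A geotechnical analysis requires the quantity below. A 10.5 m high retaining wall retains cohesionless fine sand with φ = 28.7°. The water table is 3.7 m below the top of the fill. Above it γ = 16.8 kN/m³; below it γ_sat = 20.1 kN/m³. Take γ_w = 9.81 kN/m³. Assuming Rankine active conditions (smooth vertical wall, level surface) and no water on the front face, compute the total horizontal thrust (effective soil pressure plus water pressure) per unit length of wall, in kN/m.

K_a = tan²(45° − φ/2) = 0.3511.
γ' = 20.1 − 9.81 = 10.29 kN/m³. Depth below WT = 6.8 m.
σ'_h at WT = K_a γ d_w = 21.83 kPa; at base = 21.83 + K_a γ' × 6.8 = 46.40 kPa.
P₁ (0–3.7 m) = ½×21.83×3.7 = 40.38. P₂ (3.7–10.5 m) = ½(21.83+46.40)×6.8 = 232.0.
P_w = ½ γ_w h₂² = 0.5×9.81×6.8² = 226.8. Total = 40.38+232.0+226.8 = 499.2 kN/m.

499 kN/m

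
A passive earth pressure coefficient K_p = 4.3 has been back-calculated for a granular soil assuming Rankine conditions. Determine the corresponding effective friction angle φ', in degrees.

K_p = (1+sin φ)/(1−sin φ) ⇒ sin φ = (K_p − 1)/(K_p + 1) = 0.6226.
φ = arcsin(0.6226) = 38.51°.

38.5°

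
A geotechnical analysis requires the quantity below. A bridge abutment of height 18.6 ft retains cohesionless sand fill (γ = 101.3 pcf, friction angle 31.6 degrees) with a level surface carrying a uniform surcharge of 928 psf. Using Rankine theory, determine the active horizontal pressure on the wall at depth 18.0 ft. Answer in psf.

K_a = (1 − sin φ)/(1 + sin φ) = 0.3123.
σ_v = γz + q = 101.3 × 18.0 + 928 = 2751 psf.
σ_h = K_a σ_v = 0.3123 × 2751 = 859.4 psf.

859 psf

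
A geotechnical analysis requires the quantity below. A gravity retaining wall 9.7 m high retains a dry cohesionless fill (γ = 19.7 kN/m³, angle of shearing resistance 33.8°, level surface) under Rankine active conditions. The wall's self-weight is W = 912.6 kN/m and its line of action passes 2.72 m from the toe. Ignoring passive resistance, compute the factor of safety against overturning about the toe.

K_a = tan²(45° − 33.8°/2) = 0.2851.
P_a = ½K_aγH² = 0.5×0.2851×19.7×9.7² = 264.2 kN/m, acting at H/3 = 3.233 m above the base.
Overturning moment M_o = P_a × H/3 = 264.2 × 3.233 = 854.3.
Resisting moment M_r = W × 2.72 = 912.6 × 2.72 = 2482.
FS_overturning = M_r/M_o = 2482/854.3 = 2.905.

2.91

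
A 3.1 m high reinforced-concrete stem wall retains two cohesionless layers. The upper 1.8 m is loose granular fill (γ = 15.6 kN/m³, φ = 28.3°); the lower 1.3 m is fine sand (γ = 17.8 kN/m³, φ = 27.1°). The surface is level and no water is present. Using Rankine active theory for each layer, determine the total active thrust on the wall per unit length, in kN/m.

28.3 kN/m

K_a1 = tan²(45°−28.3°/2) = 0.3568; K_a2 = tan²(45°−27.1°/2) = 0.3741.
Layer 1: σ at base = K_a1 γ₁ h₁ = 10.02 kPa; P₁ = ½×10.02×1.8 = 9.016.
Layer 2: σ_v at top = γ₁h₁ = 28.08; σ_h top = K_a2×28.08 = 10.50; σ_h base = K_a2×(28.08+17.8×1.3) = 19.16.
P₂ = ½(10.50+19.16)×1.3 = 19.28. Total P_a = 9.016+19.28 = 28.30 kN/m.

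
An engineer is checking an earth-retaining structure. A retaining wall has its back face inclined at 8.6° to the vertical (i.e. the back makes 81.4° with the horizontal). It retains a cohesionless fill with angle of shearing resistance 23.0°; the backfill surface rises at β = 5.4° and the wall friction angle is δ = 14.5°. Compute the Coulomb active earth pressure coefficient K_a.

K_a = sin²(α+φ) / [sin²α · sin(α−δ) · (1 + √{sin(φ+δ)sin(φ−β) / (sin(α−δ)sin(α+β))})²].
With α = 81.4°, φ = 23.0°, δ = 14.5°, β = 5.4°: K_a = 0.4978.

0.498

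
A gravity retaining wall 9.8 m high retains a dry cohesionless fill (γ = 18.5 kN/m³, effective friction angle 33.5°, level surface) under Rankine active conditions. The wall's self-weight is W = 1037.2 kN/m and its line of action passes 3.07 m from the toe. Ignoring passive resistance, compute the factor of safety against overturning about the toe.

K_a = tan²(45° − 33.5°/2) = 0.2887.
P_a = ½K_aγH² = 0.5×0.2887×18.5×9.8² = 256.5 kN/m, acting at H/3 = 3.267 m above the base.
Overturning moment M_o = P_a × H/3 = 256.5 × 3.267 = 837.8.
Resisting moment M_r = W × 3.07 = 1037.2 × 3.07 = 3184.
FS_overturning = M_r/M_o = 3184/837.8 = 3.800.

3.80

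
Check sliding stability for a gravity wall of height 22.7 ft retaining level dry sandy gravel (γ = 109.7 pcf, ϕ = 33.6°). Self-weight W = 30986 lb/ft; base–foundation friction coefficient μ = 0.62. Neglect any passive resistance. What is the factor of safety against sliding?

K_a = tan²(45° − 33.6°/2) = 0.2875.
P_a = ½K_aγH² = 0.5×0.2875×109.7×22.7² = 8126 lb/ft, acting at H/3 = 7.567 ft above the base.
FS_sliding = μW / P_a = 0.62×30986 / 8126 = 2.364.

2.36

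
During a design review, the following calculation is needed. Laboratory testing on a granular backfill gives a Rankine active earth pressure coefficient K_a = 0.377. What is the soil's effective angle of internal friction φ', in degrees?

26.9°

K_a = tan²(45° − φ/2) ⇒ 45° − φ/2 = arctan(√0.377) = 31.55°.
φ = 2(45° − 31.55°) = 26.90°.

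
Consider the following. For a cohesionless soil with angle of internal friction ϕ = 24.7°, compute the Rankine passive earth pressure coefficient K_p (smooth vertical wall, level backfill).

2.44

K_p = (1 + sin φ)/(1 − sin φ) = tan²(45° + 24.7°/2) = 2.436.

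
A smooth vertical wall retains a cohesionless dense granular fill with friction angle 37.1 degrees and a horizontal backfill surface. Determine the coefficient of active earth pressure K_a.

K_a = tan²(45° − φ/2) = tan²(26.45°) = 0.2475.

0.247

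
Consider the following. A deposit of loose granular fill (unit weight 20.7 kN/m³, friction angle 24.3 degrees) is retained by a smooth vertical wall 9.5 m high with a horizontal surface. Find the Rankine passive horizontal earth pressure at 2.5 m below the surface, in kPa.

124 kPa

K_p = (1 + sin φ)/(1 − sin φ) = 2.399.
σ_h = K_p γ z = 2.399 × 20.7 × 2.5 = 124.1 kPa.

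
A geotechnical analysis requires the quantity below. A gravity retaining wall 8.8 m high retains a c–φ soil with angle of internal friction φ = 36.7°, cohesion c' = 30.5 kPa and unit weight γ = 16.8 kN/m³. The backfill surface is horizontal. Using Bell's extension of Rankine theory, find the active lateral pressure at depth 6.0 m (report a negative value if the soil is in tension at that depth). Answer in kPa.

K_a = (1 − sin φ)/(1 + sin φ) = 0.2519.
σ_a = K_a γ z − 2c√K_a = 0.2519×16.8×6.0 − 2×30.5×0.5019 = -5.226 kPa.

-5.23 kPa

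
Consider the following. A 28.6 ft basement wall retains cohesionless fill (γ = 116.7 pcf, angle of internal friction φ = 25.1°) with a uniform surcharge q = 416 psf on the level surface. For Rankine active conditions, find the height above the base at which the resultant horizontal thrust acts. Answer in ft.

K_a = 0.4043.
Triangular part P₁ = ½K_aγH² = 19300 at H/3 = 9.533 ft; rectangular part P₂ = K_a q H = 4810 at H/2 = 14.30 ft.
ȳ = (P₁·9.533 + P₂·14.30)/(P₁+P₂) = 10.48 ft.

10.5 ft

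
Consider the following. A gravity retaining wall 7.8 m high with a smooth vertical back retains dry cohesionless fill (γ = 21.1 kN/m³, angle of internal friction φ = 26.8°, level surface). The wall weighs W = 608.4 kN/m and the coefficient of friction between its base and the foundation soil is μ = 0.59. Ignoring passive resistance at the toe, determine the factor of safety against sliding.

1.48

K_a = tan²(45° − 26.8°/2) = 0.3785.
P_a = ½K_aγH² = 0.5×0.3785×21.1×7.8² = 242.9 kN/m, acting at H/3 = 2.600 m above the base.
FS_sliding = μW / P_a = 0.59×608.4 / 242.9 = 1.478.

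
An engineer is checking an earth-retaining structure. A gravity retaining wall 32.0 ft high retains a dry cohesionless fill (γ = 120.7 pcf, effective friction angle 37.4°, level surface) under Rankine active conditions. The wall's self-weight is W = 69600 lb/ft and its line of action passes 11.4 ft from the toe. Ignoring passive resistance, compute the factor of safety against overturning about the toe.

4.93

K_a = tan²(45° − 37.4°/2) = 0.2443.
P_a = ½K_aγH² = 0.5×0.2443×120.7×32.0² = 15100 lb/ft, acting at H/3 = 10.67 ft above the base.
Overturning moment M_o = P_a × H/3 = 15100 × 10.67 = 161000.
Resisting moment M_r = W × 11.4 = 69600 × 11.4 = 793400.
FS_overturning = M_r/M_o = 793400/161000 = 4.928.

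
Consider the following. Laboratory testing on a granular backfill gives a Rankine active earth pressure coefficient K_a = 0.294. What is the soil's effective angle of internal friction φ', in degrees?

33.1°

K_a = tan²(45° − φ/2) ⇒ 45° − φ/2 = arctan(√0.294) = 28.47°.
φ = 2(45° − 28.47°) = 33.07°.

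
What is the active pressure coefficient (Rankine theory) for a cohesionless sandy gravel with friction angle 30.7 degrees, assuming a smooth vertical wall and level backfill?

K_a = tan²(45° − φ/2) = tan²(29.65°) = 0.3240.

0.324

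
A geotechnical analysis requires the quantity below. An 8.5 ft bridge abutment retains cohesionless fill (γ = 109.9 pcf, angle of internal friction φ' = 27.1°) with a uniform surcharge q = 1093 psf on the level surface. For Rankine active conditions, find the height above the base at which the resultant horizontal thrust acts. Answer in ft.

3.83 ft

K_a = 0.3741.
Triangular part P₁ = ½K_aγH² = 1485 at H/3 = 2.833 ft; rectangular part P₂ = K_a q H = 3475 at H/2 = 4.250 ft.
ȳ = (P₁·2.833 + P₂·4.250)/(P₁+P₂) = 3.826 ft.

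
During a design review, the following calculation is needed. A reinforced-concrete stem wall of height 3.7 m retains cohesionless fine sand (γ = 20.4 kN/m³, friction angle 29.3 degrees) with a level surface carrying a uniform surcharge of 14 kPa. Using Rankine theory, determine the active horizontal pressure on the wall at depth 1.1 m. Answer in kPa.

12.5 kPa

K_a = (1 − sin φ)/(1 + sin φ) = 0.3428.
σ_v = γz + q = 20.4 × 1.1 + 14 = 36.44 kPa.
σ_h = K_a σ_v = 0.3428 × 36.44 = 12.49 kPa.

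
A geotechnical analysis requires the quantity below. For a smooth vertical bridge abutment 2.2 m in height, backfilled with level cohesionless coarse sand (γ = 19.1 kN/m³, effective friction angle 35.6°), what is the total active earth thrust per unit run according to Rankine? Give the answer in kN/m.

12.2 kN/m

K_a = tan²(45° − φ/2) = 0.2641.
P_a = ½ K_a γ H² = 0.5 × 0.2641 × 19.1 × 2.2² = 12.21 kN/m.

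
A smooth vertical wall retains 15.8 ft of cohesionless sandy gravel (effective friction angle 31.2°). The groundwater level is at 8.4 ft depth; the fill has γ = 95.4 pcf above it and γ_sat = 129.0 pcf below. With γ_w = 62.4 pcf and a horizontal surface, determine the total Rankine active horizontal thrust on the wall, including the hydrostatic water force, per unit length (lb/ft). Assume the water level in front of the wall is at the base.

5240 lb/ft

K_a = tan²(45° − φ/2) = 0.3175.
γ' = 129.0 − 62.4 = 66.60 pcf. Depth below WT = 7.4 ft.
σ'_h at WT = K_a γ d_w = 254.4 psf; at base = 254.4 + K_a γ' × 7.4 = 410.9 psf.
P₁ (0–8.4 ft) = ½×254.4×8.4 = 1069. P₂ (8.4–15.8 ft) = ½(254.4+410.9)×7.4 = 2462.
P_w = ½ γ_w h₂² = 0.5×62.4×7.4² = 1709. Total = 1069+2462+1709 = 5239 lb/ft.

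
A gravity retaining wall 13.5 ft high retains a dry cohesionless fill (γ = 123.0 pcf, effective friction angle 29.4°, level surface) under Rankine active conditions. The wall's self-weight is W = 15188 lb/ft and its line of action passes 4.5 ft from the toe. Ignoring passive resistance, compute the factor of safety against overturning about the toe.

3.97

K_a = tan²(45° − 29.4°/2) = 0.3415.
P_a = ½K_aγH² = 0.5×0.3415×123.0×13.5² = 3827 lb/ft, acting at H/3 = 4.500 ft above the base.
Overturning moment M_o = P_a × H/3 = 3827 × 4.500 = 17220.
Resisting moment M_r = W × 4.5 = 15188 × 4.5 = 68350.
FS_overturning = M_r/M_o = 68350/17220 = 3.968.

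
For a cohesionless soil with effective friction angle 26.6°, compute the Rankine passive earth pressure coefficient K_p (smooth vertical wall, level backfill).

K_p = (1 + sin φ)/(1 − sin φ) = tan²(45° + 26.6°/2) = 2.622.

2.62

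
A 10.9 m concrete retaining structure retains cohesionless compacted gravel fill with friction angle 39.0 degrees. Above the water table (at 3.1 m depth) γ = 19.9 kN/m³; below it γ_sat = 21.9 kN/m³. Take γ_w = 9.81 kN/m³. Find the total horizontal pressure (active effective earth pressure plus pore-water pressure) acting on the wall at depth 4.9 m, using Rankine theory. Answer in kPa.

K_a = (1 − sin φ)/(1 + sin φ) = 0.2275.
γ' = 21.9 − 9.81 = 12.09 kN/m³.
Effective vertical stress at 4.9 m: σ'_v = 19.9×3.1 + 12.09×1.80 = 83.45 kPa.
σ'_h = K_a σ'_v = 0.2275 × 83.45 = 18.99 kPa; u = γ_w × 1.80 = 17.66 kPa.
Total σ_h = 18.99 + 17.66 = 36.64 kPa.

36.6 kPa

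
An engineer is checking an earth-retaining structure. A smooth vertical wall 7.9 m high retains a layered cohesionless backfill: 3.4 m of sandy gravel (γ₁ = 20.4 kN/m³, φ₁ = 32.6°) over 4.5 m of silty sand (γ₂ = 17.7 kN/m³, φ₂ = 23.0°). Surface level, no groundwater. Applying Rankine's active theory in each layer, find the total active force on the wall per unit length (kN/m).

K_a1 = tan²(45°−32.6°/2) = 0.2997; K_a2 = tan²(45°−23.0°/2) = 0.4381.
Layer 1: σ at base = K_a1 γ₁ h₁ = 20.79 kPa; P₁ = ½×20.79×3.4 = 35.34.
Layer 2: σ_v at top = γ₁h₁ = 69.36; σ_h top = K_a2×69.36 = 30.39; σ_h base = K_a2×(69.36+17.7×4.5) = 65.28.
P₂ = ½(30.39+65.28)×4.5 = 215.2. Total P_a = 35.34+215.2 = 250.6 kN/m.

251 kN/m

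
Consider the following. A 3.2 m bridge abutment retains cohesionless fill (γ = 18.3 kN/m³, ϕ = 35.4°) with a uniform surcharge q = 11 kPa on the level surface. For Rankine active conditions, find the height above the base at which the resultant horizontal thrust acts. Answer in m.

1.21 m

K_a = 0.2664.
Triangular part P₁ = ½K_aγH² = 24.96 at H/3 = 1.067 m; rectangular part P₂ = K_a q H = 9.377 at H/2 = 1.600 m.
ȳ = (P₁·1.067 + P₂·1.600)/(P₁+P₂) = 1.212 m.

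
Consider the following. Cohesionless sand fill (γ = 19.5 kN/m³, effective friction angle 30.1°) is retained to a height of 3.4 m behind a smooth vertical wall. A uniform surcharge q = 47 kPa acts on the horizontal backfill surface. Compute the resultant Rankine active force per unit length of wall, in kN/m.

K_a = tan²(45° − φ/2) = 0.3320.
Soil triangle: ½ K_a γ H² = 0.5×0.3320×19.5×3.4² = 37.42 kN/m.
Surcharge rectangle: K_a q H = 0.3320×47×3.4 = 53.05 kN/m.
Total = 37.42 + 53.05 = 90.47 kN/m.

90.5 kN/m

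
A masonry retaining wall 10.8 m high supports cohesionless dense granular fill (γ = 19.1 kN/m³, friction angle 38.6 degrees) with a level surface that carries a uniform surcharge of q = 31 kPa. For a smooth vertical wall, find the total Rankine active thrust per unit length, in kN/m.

K_a = tan²(45° − φ/2) = 0.2316.
Soil triangle: ½ K_a γ H² = 0.5×0.2316×19.1×10.8² = 258.0 kN/m.
Surcharge rectangle: K_a q H = 0.2316×31×10.8 = 77.55 kN/m.
Total = 258.0 + 77.55 = 335.5 kN/m.

336 kN/m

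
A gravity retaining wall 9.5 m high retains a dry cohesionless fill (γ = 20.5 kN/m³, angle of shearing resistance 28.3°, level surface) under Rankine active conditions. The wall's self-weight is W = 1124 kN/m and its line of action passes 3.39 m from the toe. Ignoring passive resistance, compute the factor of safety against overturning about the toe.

K_a = tan²(45° − 28.3°/2) = 0.3568.
P_a = ½K_aγH² = 0.5×0.3568×20.5×9.5² = 330.0 kN/m, acting at H/3 = 3.167 m above the base.
Overturning moment M_o = P_a × H/3 = 330.0 × 3.167 = 1045.
Resisting moment M_r = W × 3.39 = 1124 × 3.39 = 3810.
FS_overturning = M_r/M_o = 3810/1045 = 3.646.

3.65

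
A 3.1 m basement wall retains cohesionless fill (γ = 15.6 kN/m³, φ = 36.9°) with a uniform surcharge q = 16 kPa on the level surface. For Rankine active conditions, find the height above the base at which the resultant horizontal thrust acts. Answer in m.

1.24 m

K_a = 0.2497.
Triangular part P₁ = ½K_aγH² = 18.71 at H/3 = 1.033 m; rectangular part P₂ = K_a q H = 12.38 at H/2 = 1.550 m.
ȳ = (P₁·1.033 + P₂·1.550)/(P₁+P₂) = 1.239 m.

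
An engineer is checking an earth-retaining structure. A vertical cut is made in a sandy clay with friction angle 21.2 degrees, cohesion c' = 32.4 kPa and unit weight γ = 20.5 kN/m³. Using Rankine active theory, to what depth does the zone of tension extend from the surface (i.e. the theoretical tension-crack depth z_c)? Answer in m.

K_a = tan²(45° − 21.2°/2) = 0.4688; √K_a = 0.6847.
The active pressure is zero where K_a γ z = 2c√K_a, so z_c = 2c/(γ√K_a) = 2×32.4/(20.5×0.6847) = 4.616 m.

4.62 m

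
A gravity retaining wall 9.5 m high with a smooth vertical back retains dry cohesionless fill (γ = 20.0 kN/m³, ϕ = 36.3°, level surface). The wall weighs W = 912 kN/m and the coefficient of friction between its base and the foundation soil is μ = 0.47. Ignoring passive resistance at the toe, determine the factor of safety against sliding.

1.85

K_a = tan²(45° − 36.3°/2) = 0.2563.
P_a = ½K_aγH² = 0.5×0.2563×20.0×9.5² = 231.3 kN/m, acting at H/3 = 3.167 m above the base.
FS_sliding = μW / P_a = 0.47×912 / 231.3 = 1.853.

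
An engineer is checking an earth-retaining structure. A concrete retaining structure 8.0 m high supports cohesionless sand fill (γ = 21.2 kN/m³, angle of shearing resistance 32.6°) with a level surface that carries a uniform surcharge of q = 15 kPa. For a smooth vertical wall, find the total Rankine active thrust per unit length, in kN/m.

239 kN/m

K_a = tan²(45° − φ/2) = 0.2997.
Soil triangle: ½ K_a γ H² = 0.5×0.2997×21.2×8.0² = 203.3 kN/m.
Surcharge rectangle: K_a q H = 0.2997×15×8.0 = 35.97 kN/m.
Total = 203.3 + 35.97 = 239.3 kN/m.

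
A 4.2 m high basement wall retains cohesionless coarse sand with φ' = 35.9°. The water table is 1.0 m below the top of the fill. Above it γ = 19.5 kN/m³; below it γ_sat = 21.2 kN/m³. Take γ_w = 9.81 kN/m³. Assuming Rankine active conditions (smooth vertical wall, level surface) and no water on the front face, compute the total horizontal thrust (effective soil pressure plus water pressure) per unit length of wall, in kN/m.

K_a = tan²(45° − φ/2) = 0.2607.
γ' = 21.2 − 9.81 = 11.39 kN/m³. Depth below WT = 3.2 m.
σ'_h at WT = K_a γ d_w = 5.084 kPa; at base = 5.084 + K_a γ' × 3.2 = 14.59 kPa.
P₁ (0–1.0 m) = ½×5.084×1.0 = 2.542. P₂ (1.0–4.2 m) = ½(5.084+14.59)×3.2 = 31.48.
P_w = ½ γ_w h₂² = 0.5×9.81×3.2² = 50.23. Total = 2.542+31.48+50.23 = 84.24 kN/m.

84.2 kN/m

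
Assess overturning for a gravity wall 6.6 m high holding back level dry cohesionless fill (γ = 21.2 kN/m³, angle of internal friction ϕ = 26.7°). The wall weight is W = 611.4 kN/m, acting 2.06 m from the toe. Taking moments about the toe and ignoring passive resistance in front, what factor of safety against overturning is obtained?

K_a = tan²(45° − 26.7°/2) = 0.3800.
P_a = ½K_aγH² = 0.5×0.3800×21.2×6.6² = 175.4 kN/m, acting at H/3 = 2.200 m above the base.
Overturning moment M_o = P_a × H/3 = 175.4 × 2.200 = 386.0.
Resisting moment M_r = W × 2.06 = 611.4 × 2.06 = 1259.
FS_overturning = M_r/M_o = 1259/386.0 = 3.263.

3.26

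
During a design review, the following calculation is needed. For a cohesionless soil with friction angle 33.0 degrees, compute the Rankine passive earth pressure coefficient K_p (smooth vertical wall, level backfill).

3.39

K_p = (1 + sin φ)/(1 − sin φ) = tan²(45° + 33.0°/2) = 3.392.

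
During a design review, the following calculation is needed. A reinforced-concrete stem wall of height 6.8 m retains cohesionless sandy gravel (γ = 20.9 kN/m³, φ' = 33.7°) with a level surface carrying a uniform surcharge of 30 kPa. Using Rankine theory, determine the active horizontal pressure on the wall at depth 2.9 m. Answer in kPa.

25.9 kPa

K_a = (1 − sin φ)/(1 + sin φ) = 0.2863.
σ_v = γz + q = 20.9 × 2.9 + 30 = 90.61 kPa.
σ_h = K_a σ_v = 0.2863 × 90.61 = 25.94 kPa.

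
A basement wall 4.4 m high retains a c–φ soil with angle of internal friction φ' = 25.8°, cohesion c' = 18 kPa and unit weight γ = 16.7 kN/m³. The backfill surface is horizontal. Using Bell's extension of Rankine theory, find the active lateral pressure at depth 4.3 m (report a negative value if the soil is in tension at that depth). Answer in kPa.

5.67 kPa

K_a = (1 − sin φ)/(1 + sin φ) = 0.3935.
σ_a = K_a γ z − 2c√K_a = 0.3935×16.7×4.3 − 2×18×0.6273 = 5.675 kPa.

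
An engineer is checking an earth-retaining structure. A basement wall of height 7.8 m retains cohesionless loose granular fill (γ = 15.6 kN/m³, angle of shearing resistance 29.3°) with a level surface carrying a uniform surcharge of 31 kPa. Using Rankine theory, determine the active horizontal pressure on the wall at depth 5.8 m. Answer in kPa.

41.6 kPa

K_a = (1 − sin φ)/(1 + sin φ) = 0.3428.
σ_v = γz + q = 15.6 × 5.8 + 31 = 121.5 kPa.
σ_h = K_a σ_v = 0.3428 × 121.5 = 41.65 kPa.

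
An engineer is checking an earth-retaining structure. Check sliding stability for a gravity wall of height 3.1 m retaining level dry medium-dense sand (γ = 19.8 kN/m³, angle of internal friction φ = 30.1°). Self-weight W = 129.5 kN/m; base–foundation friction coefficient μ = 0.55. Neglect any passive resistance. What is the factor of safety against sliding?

K_a = tan²(45° − 30.1°/2) = 0.3320.
P_a = ½K_aγH² = 0.5×0.3320×19.8×3.1² = 31.59 kN/m, acting at H/3 = 1.033 m above the base.
FS_sliding = μW / P_a = 0.55×129.5 / 31.59 = 2.255.

2.25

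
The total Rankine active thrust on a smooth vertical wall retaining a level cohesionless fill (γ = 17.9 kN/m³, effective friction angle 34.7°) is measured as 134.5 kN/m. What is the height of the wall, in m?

7.40 m

K_a = 0.2745. P_a = ½ K_a γ H² ⇒ H = √(2P_a/(K_a γ)).
H = √(2×134.5/(0.2745×17.9)) = 7.399 m.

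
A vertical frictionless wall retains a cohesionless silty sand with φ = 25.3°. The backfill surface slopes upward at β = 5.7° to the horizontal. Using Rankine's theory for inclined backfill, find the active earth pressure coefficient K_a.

0.409

K_a = cos β · (cos β − √(cos²β − cos²φ)) / (cos β + √(cos²β − cos²φ)).
cos β = 0.9951, cos φ = 0.9041, √(cos²β − cos²φ) = 0.4157.
K_a = 0.9951 × (0.9951 − 0.4157)/(0.9951 + 0.4157) = 0.4087.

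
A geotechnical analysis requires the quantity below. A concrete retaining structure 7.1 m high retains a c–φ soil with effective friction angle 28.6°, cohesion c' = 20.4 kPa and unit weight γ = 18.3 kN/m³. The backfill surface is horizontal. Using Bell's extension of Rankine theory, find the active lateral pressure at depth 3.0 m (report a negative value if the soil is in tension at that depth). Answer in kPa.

-4.87 kPa

K_a = (1 − sin φ)/(1 + sin φ) = 0.3525.
σ_a = K_a γ z − 2c√K_a = 0.3525×18.3×3.0 − 2×20.4×0.5938 = -4.870 kPa.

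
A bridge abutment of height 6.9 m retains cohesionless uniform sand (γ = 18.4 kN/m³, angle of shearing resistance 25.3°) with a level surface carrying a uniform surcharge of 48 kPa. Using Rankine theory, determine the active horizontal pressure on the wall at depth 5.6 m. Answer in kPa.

K_a = (1 − sin φ)/(1 + sin φ) = 0.4012.
σ_v = γz + q = 18.4 × 5.6 + 48 = 151.0 kPa.
σ_h = K_a σ_v = 0.4012 × 151.0 = 60.60 kPa.

60.6 kPa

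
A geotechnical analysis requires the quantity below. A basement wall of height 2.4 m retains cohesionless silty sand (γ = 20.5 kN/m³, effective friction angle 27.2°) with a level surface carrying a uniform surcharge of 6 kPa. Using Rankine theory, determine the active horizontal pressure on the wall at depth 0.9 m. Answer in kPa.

K_a = (1 − sin φ)/(1 + sin φ) = 0.3726.
σ_v = γz + q = 20.5 × 0.9 + 6 = 24.45 kPa.
σ_h = K_a σ_v = 0.3726 × 24.45 = 9.110 kPa.

9.11 kPa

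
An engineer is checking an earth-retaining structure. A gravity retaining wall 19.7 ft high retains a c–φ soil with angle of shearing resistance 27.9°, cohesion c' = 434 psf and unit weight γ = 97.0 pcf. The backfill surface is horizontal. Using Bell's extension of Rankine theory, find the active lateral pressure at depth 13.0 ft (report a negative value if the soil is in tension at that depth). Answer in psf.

-65.5 psf

K_a = (1 − sin φ)/(1 + sin φ) = 0.3625.
σ_a = K_a γ z − 2c√K_a = 0.3625×97.0×13.0 − 2×434×0.6020 = -65.51 psf.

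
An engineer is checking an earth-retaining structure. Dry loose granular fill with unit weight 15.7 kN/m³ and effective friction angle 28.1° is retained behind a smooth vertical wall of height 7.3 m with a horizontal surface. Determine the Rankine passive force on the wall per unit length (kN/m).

K_p = tan²(45° + φ/2) = 2.781.
P_p = ½ K_p γ H² = 0.5 × 2.781 × 15.7 × 7.3² = 1163 kN/m.

1160 kN/m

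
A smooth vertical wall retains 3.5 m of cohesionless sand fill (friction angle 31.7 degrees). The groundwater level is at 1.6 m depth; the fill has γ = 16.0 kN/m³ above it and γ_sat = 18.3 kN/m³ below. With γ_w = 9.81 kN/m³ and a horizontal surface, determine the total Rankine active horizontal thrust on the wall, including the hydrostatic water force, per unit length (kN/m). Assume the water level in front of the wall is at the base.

K_a = tan²(45° − φ/2) = 0.3111.
γ' = 18.3 − 9.81 = 8.490 kN/m³. Depth below WT = 1.9 m.
σ'_h at WT = K_a γ d_w = 7.963 kPa; at base = 7.963 + K_a γ' × 1.9 = 12.98 kPa.
P₁ (0–1.6 m) = ½×7.963×1.6 = 6.371. P₂ (1.6–3.5 m) = ½(7.963+12.98)×1.9 = 19.90.
P_w = ½ γ_w h₂² = 0.5×9.81×1.9² = 17.71. Total = 6.371+19.90+17.71 = 43.98 kN/m.

44.0 kN/m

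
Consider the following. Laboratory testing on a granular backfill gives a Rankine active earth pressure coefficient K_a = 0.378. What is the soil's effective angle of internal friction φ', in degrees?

26.8°

K_a = tan²(45° − φ/2) ⇒ 45° − φ/2 = arctan(√0.378) = 31.58°.
φ = 2(45° − 31.58°) = 26.83°.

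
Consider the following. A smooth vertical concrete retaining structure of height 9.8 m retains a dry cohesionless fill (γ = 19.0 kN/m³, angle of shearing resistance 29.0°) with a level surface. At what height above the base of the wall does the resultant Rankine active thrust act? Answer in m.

3.27 m

K_a = 0.3470.
The pressure distribution is triangular, so the resultant acts at H/3 above the base = 9.8/3 = 3.267 m.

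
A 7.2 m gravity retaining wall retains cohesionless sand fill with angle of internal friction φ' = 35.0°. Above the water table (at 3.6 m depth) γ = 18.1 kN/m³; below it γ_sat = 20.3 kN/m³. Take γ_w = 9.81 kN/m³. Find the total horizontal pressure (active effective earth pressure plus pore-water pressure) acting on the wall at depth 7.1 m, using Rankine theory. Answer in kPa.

K_a = (1 − sin φ)/(1 + sin φ) = 0.2710.
γ' = 20.3 − 9.81 = 10.49 kN/m³.
Effective vertical stress at 7.1 m: σ'_v = 18.1×3.6 + 10.49×3.50 = 101.9 kPa.
σ'_h = K_a σ'_v = 0.2710 × 101.9 = 27.61 kPa; u = γ_w × 3.50 = 34.34 kPa.
Total σ_h = 27.61 + 34.34 = 61.94 kPa.

61.9 kPa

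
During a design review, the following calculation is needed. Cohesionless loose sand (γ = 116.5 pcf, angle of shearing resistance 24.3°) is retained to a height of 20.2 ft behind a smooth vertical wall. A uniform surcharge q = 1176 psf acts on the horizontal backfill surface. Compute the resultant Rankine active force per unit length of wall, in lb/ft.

K_a = tan²(45° − φ/2) = 0.4169.
Soil triangle: ½ K_a γ H² = 0.5×0.4169×116.5×20.2² = 9909 lb/ft.
Surcharge rectangle: K_a q H = 0.4169×1176×20.2 = 9904 lb/ft.
Total = 9909 + 9904 = 19810 lb/ft.

19800 lb/ft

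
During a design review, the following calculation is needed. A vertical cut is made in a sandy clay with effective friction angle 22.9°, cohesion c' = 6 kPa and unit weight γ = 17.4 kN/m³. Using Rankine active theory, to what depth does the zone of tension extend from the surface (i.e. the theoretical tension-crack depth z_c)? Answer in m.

K_a = tan²(45° − 22.9°/2) = 0.4398; √K_a = 0.6631.
The active pressure is zero where K_a γ z = 2c√K_a, so z_c = 2c/(γ√K_a) = 2×6/(17.4×0.6631) = 1.040 m.

1.04 m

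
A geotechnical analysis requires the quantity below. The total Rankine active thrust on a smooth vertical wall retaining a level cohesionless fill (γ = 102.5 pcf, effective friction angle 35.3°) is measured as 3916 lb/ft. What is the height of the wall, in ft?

K_a = 0.2675. P_a = ½ K_a γ H² ⇒ H = √(2P_a/(K_a γ)).
H = √(2×3916/(0.2675×102.5)) = 16.90 ft.

16.9 ft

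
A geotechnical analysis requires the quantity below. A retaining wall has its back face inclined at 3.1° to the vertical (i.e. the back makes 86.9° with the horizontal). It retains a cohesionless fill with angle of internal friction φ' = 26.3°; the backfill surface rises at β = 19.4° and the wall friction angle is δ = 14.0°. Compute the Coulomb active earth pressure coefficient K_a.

K_a = sin²(α+φ) / [sin²α · sin(α−δ) · (1 + √{sin(φ+δ)sin(φ−β) / (sin(α−δ)sin(α+β))})²].
With α = 86.9°, φ = 26.3°, δ = 14.0°, β = 19.4°: K_a = 0.5319.

0.532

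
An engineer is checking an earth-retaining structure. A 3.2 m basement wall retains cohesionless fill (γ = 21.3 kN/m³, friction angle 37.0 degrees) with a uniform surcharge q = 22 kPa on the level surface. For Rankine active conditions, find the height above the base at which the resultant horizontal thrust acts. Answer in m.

1.28 m

K_a = 0.2486.
Triangular part P₁ = ½K_aγH² = 27.11 at H/3 = 1.067 m; rectangular part P₂ = K_a q H = 17.50 at H/2 = 1.600 m.
ȳ = (P₁·1.067 + P₂·1.600)/(P₁+P₂) = 1.276 m.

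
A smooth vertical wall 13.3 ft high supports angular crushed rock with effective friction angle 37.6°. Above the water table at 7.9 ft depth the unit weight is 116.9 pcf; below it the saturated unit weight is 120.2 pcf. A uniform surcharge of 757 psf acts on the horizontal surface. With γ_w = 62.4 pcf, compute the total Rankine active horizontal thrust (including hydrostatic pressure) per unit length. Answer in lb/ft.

5640 lb/ft

K_a = tan²(45° − φ/2) = 0.2421.
γ' = 120.2 − 62.4 = 57.80 pcf. h₂ = H − d_w = 5.4 ft.
σ'_h: at surface K_a·q = 183.3; at WT K_a(q+γd_w) = 406.9; at base K_a(q+γd_w+γ'h₂) = 482.5 psf.
P₁ = ½(183.3+406.9)×7.9 = 2331; P₂ = ½(406.9+482.5)×5.4 = 2401; P_w = ½γ_w h₂² = 909.8.
Total = 2331+2401+909.8 = 5642 lb/ft.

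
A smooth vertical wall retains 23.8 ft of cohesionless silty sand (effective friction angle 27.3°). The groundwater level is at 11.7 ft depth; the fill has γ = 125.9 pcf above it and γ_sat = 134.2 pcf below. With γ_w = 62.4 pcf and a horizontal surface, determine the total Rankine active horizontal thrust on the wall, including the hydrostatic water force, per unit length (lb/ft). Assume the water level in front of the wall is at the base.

K_a = tan²(45° − φ/2) = 0.3711.
γ' = 134.2 − 62.4 = 71.80 pcf. Depth below WT = 12.1 ft.
σ'_h at WT = K_a γ d_w = 546.7 psf; at base = 546.7 + K_a γ' × 12.1 = 869.1 psf.
P₁ (0–11.7 ft) = ½×546.7×11.7 = 3198. P₂ (11.7–23.8 ft) = ½(546.7+869.1)×12.1 = 8566.
P_w = ½ γ_w h₂² = 0.5×62.4×12.1² = 4568. Total = 3198+8566+4568 = 16330 lb/ft.

16300 lb/ft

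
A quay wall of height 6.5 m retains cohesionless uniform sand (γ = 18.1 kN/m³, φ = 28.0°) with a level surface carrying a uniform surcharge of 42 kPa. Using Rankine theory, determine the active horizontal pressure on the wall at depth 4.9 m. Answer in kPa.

47.2 kPa

K_a = (1 − sin φ)/(1 + sin φ) = 0.3610.
σ_v = γz + q = 18.1 × 4.9 + 42 = 130.7 kPa.
σ_h = K_a σ_v = 0.3610 × 130.7 = 47.18 kPa.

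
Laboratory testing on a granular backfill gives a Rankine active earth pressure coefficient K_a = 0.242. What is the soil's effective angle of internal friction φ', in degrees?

37.6°

K_a = tan²(45° − φ/2) ⇒ 45° − φ/2 = arctan(√0.242) = 26.19°.
φ = 2(45° − 26.19°) = 37.61°.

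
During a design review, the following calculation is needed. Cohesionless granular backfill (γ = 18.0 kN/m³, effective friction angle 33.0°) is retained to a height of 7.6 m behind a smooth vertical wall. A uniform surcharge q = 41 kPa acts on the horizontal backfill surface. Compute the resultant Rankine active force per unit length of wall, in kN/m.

245 kN/m

K_a = tan²(45° − φ/2) = 0.2948.
Soil triangle: ½ K_a γ H² = 0.5×0.2948×18.0×7.6² = 153.2 kN/m.
Surcharge rectangle: K_a q H = 0.2948×41×7.6 = 91.86 kN/m.
Total = 153.2 + 91.86 = 245.1 kN/m.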